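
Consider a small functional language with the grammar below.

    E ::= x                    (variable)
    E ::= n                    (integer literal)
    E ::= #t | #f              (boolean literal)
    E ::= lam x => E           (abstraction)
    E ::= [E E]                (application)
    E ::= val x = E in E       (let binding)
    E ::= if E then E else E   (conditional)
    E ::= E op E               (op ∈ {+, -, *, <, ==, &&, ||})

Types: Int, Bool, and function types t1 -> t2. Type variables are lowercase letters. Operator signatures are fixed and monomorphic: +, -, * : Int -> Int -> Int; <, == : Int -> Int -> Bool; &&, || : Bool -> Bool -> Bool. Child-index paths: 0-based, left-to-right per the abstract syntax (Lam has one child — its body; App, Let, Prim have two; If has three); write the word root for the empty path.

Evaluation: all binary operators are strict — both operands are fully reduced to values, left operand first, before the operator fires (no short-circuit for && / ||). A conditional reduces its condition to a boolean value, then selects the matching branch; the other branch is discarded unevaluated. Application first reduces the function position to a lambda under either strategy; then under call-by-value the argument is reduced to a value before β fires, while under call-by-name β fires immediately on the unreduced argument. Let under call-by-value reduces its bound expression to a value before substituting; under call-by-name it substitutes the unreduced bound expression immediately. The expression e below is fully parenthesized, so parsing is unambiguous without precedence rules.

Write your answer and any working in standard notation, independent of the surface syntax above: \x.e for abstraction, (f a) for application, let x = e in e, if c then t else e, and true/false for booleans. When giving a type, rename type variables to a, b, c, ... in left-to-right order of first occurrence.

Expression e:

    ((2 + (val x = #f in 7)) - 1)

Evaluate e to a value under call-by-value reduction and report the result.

Trace:
step 0: ((2 + (let x = false in 7)) - 1)
step 1: [let@0.1] ((2 + 7) - 1)
step 2: [delta@0] (9 - 1)
step 3: [delta@root] 8

Answer: 8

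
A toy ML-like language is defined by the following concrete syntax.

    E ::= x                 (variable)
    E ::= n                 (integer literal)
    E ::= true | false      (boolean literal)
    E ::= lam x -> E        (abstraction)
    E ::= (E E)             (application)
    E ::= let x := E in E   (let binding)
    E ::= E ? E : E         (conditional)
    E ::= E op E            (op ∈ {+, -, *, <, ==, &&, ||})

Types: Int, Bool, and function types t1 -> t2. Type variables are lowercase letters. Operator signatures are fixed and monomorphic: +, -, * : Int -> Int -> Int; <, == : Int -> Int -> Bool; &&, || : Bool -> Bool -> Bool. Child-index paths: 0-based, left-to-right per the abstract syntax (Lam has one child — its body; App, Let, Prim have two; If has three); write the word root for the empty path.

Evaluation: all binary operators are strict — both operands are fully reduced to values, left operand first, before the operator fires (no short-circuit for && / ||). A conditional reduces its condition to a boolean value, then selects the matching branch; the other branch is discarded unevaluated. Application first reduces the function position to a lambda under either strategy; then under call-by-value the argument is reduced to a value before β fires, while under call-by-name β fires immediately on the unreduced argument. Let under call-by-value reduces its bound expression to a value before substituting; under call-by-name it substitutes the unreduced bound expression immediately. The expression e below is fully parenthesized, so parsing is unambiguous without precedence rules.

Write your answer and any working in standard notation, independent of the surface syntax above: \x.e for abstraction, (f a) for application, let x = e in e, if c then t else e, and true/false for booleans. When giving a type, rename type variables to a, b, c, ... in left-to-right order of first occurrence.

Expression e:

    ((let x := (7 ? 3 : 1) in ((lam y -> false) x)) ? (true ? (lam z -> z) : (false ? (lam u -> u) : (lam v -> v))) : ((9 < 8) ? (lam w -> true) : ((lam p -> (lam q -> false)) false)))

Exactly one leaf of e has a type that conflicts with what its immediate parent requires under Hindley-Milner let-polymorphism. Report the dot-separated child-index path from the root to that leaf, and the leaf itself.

Answer: 0.0.0 : 7

Working:
  unify Int ~ Bool
  FAIL: mismatch Int ~ Bool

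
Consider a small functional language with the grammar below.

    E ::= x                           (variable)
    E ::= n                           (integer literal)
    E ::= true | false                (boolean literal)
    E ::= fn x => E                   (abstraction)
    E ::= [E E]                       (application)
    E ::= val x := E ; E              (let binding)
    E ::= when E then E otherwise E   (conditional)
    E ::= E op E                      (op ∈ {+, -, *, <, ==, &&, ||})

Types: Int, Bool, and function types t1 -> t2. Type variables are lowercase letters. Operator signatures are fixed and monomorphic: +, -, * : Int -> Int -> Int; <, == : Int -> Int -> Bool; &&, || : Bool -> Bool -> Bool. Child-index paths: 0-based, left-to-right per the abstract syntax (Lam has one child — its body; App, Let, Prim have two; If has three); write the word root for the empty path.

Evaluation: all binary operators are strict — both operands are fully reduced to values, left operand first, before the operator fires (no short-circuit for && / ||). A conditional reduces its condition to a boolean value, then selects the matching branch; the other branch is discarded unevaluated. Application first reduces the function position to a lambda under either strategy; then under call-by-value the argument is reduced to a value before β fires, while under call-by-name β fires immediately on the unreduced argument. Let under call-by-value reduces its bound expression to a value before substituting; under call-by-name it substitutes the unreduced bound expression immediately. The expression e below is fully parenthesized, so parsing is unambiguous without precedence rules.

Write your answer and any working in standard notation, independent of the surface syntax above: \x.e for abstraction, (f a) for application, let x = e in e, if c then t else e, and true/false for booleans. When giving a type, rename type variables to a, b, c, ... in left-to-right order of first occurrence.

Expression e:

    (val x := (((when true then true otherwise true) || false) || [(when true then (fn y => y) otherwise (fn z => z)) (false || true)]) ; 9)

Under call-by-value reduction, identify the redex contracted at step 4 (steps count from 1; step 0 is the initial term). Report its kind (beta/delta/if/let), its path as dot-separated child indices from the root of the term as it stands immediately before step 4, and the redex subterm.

Working:
step 0: (let x = (((if true then true else true) || false) || ((if true then (\y.y) else (\z.z)) (false || true))) in 9)
step 1: [if@0.0.0] (let x = ((true || false) || ((if true then (\y.y) else (\z.z)) (false || true))) in 9)
step 2: [delta@0.0] (let x = (true || ((if true then (\y.y) else (\z.z)) (false || true))) in 9)
step 3: [if@0.1.0] (let x = (true || ((\y.y) (false || true))) in 9)
step 4: [delta@0.1.1] (let x = (true || ((\y.y) true)) in 9)

Answer: delta at 0.1.1 : (false || true)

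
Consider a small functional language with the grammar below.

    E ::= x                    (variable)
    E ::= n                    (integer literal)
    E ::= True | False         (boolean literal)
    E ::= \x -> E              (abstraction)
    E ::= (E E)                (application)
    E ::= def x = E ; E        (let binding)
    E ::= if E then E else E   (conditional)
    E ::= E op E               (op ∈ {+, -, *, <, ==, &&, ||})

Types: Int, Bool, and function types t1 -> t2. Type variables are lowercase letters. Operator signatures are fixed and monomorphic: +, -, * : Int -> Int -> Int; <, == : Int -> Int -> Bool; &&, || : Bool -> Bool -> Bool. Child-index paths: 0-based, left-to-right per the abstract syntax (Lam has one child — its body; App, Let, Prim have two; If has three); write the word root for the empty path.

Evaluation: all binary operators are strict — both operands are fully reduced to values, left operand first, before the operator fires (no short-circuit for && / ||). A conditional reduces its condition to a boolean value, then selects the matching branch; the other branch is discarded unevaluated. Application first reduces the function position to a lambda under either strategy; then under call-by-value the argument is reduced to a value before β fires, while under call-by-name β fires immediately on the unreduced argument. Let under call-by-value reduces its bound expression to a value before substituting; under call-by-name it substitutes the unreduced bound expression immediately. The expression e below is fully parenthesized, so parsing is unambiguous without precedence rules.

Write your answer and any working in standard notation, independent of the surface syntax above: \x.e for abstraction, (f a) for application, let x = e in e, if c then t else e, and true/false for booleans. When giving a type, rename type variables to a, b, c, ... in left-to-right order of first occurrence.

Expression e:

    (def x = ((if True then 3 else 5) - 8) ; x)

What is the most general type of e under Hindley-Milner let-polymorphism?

Answer: Int

Working:
  unify Bool ~ Bool
  unify Int ~ Int
  unify Int ~ Int
  unify Int ~ Int
let x : Int
x : Int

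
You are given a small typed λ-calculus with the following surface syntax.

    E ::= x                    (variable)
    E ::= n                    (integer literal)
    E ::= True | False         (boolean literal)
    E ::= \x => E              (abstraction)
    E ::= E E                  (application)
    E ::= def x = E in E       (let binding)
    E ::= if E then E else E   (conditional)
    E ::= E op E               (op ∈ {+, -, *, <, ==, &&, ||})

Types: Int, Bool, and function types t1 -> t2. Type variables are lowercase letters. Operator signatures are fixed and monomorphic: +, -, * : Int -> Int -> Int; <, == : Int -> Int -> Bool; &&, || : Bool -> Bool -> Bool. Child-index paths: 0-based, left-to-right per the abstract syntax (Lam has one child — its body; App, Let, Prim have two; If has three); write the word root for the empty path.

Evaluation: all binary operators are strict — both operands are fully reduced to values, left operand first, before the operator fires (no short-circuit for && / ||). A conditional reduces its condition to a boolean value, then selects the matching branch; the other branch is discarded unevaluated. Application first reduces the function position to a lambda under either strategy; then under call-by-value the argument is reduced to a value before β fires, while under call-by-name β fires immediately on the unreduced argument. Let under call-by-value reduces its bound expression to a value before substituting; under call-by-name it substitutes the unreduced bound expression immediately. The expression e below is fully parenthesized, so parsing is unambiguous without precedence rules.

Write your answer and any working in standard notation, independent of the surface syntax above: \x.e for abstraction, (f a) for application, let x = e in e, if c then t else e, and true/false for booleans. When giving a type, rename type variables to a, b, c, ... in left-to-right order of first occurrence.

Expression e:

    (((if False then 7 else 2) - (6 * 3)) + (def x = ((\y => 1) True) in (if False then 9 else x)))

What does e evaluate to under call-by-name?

Answer: -15

Derivation:
step 0: (((if false then 7 else 2) - (6 * 3)) + (let x = ((\y.1) true) in (if false then 9 else x)))
step 1: [if@0.0] ((2 - (6 * 3)) + (let x = ((\y.1) true) in (if false then 9 else x)))
step 2: [delta@0.1] ((2 - 18) + (let x = ((\y.1) true) in (if false then 9 else x)))
step 3: [delta@0] (-16 + (let x = ((\y.1) true) in (if false then 9 else x)))
step 4: [let@1] (-16 + (if false then 9 else ((\y.1) true)))
step 5: [if@1] (-16 + ((\y.1) true))
step 6: [beta@1] (-16 + 1)
step 7: [delta@root] -15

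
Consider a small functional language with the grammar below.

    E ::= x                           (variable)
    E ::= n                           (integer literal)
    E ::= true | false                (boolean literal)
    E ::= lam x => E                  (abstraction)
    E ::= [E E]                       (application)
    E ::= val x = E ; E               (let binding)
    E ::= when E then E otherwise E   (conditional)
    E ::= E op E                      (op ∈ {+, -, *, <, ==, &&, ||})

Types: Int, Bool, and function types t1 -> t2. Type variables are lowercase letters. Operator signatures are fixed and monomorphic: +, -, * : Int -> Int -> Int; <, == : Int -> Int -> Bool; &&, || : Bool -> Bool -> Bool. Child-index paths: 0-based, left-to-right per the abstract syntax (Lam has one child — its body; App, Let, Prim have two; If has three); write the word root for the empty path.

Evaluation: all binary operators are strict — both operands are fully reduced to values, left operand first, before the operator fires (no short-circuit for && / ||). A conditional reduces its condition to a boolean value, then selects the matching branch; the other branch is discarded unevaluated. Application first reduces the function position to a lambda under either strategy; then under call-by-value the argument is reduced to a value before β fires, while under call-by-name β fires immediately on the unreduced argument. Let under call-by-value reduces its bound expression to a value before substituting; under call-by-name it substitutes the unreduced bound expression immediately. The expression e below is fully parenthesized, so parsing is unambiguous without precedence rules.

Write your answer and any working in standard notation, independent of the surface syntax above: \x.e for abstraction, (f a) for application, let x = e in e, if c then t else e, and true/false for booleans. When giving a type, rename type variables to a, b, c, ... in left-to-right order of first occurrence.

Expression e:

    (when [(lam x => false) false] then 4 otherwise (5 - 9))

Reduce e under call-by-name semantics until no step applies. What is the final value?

Answer: -4

Derivation:
step 0: (if ((\x.false) false) then 4 else (5 - 9))
step 1: [beta@0] (if false then 4 else (5 - 9))
step 2: [if@root] (5 - 9)
step 3: [delta@root] -4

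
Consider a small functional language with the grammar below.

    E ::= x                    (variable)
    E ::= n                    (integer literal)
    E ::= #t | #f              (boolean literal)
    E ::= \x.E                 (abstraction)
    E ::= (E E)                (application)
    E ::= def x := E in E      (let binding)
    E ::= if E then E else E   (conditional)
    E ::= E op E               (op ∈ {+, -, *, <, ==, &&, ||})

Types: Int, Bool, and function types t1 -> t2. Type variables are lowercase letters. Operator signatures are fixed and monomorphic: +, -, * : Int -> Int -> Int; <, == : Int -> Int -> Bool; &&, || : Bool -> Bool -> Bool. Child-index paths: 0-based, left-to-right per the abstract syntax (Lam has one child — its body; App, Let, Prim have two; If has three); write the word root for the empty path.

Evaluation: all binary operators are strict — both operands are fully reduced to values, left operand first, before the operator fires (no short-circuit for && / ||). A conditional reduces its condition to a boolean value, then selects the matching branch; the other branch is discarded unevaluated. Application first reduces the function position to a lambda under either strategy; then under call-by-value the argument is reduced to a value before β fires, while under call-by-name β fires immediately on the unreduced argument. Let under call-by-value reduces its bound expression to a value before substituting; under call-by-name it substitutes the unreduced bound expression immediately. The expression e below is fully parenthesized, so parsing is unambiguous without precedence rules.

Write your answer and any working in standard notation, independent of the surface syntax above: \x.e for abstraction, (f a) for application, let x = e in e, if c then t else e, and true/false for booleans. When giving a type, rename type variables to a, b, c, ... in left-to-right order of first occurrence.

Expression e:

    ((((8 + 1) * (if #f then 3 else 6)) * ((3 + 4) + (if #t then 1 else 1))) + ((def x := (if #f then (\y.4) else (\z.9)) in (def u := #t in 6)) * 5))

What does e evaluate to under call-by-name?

Answer: 462

Trace:
step 0: ((((8 + 1) * (if false then 3 else 6)) * ((3 + 4) + (if true then 1 else 1))) + ((let x = (if false then (\y.4) else (\z.9)) in (let u = true in 6)) * 5))
step 1: [delta@0.0.0] (((9 * (if false then 3 else 6)) * ((3 + 4) + (if true then 1 else 1))) + ((let x = (if false then (\y.4) else (\z.9)) in (let u = true in 6)) * 5))
step 2: [if@0.0.1] (((9 * 6) * ((3 + 4) + (if true then 1 else 1))) + ((let x = (if false then (\y.4) else (\z.9)) in (let u = true in 6)) * 5))
step 3: [delta@0.0] ((54 * ((3 + 4) + (if true then 1 else 1))) + ((let x = (if false then (\y.4) else (\z.9)) in (let u = true in 6)) * 5))
step 4: [delta@0.1.0] ((54 * (7 + (if true then 1 else 1))) + ((let x = (if false then (\y.4) else (\z.9)) in (let u = true in 6)) * 5))
step 5: [if@0.1.1] ((54 * (7 + 1)) + ((let x = (if false then (\y.4) else (\z.9)) in (let u = true in 6)) * 5))
step 6: [delta@0.1] ((54 * 8) + ((let x = (if false then (\y.4) else (\z.9)) in (let u = true in 6)) * 5))
step 7: [delta@0] (432 + ((let x = (if false then (\y.4) else (\z.9)) in (let u = true in 6)) * 5))
step 8: [let@1.0] (432 + ((let u = true in 6) * 5))
step 9: [let@1.0] (432 + (6 * 5))
step 10: [delta@1] (432 + 30)
step 11: [delta@root] 462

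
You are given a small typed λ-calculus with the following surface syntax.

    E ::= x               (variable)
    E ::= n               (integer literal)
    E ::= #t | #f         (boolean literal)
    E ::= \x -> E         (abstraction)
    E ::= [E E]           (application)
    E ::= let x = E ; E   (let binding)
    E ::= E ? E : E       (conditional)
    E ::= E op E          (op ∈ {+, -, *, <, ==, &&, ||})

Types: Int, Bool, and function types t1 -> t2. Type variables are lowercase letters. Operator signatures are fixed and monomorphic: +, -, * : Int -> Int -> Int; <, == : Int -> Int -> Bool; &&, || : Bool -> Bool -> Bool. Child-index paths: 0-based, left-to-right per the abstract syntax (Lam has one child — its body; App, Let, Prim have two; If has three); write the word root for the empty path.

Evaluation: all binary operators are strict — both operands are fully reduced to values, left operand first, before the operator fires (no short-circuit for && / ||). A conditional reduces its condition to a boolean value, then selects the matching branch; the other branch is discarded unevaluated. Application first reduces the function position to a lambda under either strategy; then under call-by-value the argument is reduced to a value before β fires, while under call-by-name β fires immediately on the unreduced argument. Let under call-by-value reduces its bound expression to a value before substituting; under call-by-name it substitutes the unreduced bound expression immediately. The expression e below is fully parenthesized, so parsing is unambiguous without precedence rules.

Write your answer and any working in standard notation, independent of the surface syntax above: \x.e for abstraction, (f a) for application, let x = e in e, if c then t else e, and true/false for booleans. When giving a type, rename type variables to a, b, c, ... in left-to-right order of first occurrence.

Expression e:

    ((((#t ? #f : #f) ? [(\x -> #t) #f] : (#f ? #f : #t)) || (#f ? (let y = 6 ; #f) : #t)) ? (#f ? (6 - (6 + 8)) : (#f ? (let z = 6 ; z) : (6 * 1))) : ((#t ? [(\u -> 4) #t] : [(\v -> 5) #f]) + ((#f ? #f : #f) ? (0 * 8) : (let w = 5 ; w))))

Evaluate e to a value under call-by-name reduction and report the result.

Answer: 6

Derivation:
step 0: (if ((if (if true then false else false) then ((\x.true) false) else (if false then false else true)) || (if false then (let y = 6 in false) else true)) then (if false then (6 - (6 + 8)) else (if false then (let z = 6 in z) else (6 * 1))) else ((if true then ((\u.4) true) else ((\v.5) false)) + (if (if false then false else false) then (0 * 8) else (let w = 5 in w))))
step 1: [if@0.0.0] (if ((if false then ((\x.true) false) else (if false then false else true)) || (if false then (let y = 6 in false) else true)) then (if false then (6 - (6 + 8)) else (if false then (let z = 6 in z) else (6 * 1))) else ((if true then ((\u.4) true) else ((\v.5) false)) + (if (if false then false else false) then (0 * 8) else (let w = 5 in w))))
step 2: [if@0.0] (if ((if false then false else true) || (if false then (let y = 6 in false) else true)) then (if false then (6 - (6 + 8)) else (if false then (let z = 6 in z) else (6 * 1))) else ((if true then ((\u.4) true) else ((\v.5) false)) + (if (if false then false else false) then (0 * 8) else (let w = 5 in w))))
step 3: [if@0.0] (if (true || (if false then (let y = 6 in false) else true)) then (if false then (6 - (6 + 8)) else (if false then (let z = 6 in z) else (6 * 1))) else ((if true then ((\u.4) true) else ((\v.5) false)) + (if (if false then false else false) then (0 * 8) else (let w = 5 in w))))
step 4: [if@0.1] (if (true || true) then (if false then (6 - (6 + 8)) else (if false then (let z = 6 in z) else (6 * 1))) else ((if true then ((\u.4) true) else ((\v.5) false)) + (if (if false then false else false) then (0 * 8) else (let w = 5 in w))))
step 5: [delta@0] (if true then (if false then (6 - (6 + 8)) else (if false then (let z = 6 in z) else (6 * 1))) else ((if true then ((\u.4) true) else ((\v.5) false)) + (if (if false then false else false) then (0 * 8) else (let w = 5 in w))))
step 6: [if@root] (if false then (6 - (6 + 8)) else (if false then (let z = 6 in z) else (6 * 1)))
step 7: [if@root] (if false then (let z = 6 in z) else (6 * 1))
step 8: [if@root] (6 * 1)
step 9: [delta@root] 6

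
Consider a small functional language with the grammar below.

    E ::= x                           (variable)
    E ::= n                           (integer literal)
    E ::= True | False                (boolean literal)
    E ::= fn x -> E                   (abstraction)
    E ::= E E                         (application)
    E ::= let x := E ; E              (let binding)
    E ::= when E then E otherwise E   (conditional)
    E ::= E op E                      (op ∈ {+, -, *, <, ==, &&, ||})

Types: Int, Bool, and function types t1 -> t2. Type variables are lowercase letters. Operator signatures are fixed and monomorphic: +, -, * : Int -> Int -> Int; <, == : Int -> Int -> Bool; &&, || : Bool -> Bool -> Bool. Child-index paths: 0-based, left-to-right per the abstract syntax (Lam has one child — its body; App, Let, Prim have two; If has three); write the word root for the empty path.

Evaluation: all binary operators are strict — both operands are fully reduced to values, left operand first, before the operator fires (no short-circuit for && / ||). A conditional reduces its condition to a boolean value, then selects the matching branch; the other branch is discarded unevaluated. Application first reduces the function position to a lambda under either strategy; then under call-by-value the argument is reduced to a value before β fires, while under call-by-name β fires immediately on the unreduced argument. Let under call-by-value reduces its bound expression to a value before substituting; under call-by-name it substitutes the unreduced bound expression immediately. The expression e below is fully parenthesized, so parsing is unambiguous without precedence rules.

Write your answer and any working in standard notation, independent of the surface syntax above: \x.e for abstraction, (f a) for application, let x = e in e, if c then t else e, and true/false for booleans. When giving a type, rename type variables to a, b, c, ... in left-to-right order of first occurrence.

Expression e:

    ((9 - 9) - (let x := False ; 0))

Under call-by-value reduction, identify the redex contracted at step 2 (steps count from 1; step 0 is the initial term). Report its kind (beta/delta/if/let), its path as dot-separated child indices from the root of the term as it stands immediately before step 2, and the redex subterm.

Answer: let at 1 : (let x = false in 0)

Working:
step 0: ((9 - 9) - (let x = false in 0))
step 1: [delta@0] (0 - (let x = false in 0))
step 2: [let@1] (0 - 0)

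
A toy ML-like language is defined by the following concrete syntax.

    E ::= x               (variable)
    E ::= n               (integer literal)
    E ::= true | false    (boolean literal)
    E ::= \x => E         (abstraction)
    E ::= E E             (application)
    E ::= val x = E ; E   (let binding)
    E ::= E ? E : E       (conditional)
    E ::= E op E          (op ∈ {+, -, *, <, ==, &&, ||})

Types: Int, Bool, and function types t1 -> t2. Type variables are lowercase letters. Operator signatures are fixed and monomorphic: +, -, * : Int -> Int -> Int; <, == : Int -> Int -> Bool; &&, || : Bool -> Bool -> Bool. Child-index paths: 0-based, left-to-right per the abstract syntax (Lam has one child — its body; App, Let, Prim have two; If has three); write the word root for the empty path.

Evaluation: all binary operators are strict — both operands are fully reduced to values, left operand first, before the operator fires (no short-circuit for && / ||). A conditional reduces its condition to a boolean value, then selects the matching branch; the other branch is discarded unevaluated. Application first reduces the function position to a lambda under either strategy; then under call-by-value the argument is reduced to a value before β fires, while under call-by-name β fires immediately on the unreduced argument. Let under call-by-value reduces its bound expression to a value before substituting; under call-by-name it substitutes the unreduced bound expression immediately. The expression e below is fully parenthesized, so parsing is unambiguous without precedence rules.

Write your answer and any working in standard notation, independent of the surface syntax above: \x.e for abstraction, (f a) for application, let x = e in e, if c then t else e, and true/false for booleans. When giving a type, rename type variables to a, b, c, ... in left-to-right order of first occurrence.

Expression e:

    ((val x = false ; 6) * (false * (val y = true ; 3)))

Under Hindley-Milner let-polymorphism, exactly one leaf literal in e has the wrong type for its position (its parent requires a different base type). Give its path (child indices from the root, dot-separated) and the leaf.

Answer: 1.0 : false

Derivation:
let x : Bool
  unify Int ~ Int
  unify Bool ~ Int
  FAIL: mismatch Bool ~ Int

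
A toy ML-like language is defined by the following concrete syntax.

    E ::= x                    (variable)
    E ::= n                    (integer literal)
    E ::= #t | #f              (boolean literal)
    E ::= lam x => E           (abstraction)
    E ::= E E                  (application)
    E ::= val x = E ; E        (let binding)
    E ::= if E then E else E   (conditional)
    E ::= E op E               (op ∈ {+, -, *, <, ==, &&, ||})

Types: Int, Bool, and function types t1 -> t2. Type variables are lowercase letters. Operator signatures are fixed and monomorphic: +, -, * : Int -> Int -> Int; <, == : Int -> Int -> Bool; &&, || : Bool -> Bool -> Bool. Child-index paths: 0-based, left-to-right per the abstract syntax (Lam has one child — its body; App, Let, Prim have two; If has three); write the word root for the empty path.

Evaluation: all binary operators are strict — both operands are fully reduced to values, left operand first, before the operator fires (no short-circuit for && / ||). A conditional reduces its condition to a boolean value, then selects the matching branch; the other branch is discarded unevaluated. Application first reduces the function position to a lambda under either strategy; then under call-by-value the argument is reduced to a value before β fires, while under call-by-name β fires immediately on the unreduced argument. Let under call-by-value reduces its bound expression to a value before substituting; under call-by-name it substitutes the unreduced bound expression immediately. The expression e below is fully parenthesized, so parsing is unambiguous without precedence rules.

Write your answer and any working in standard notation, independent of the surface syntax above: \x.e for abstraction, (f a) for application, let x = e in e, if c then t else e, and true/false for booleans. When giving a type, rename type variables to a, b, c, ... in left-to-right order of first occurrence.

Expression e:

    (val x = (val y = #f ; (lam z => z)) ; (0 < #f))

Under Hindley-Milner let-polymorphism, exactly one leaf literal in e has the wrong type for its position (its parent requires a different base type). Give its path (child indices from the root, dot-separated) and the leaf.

Answer: 1.1 : false

Working:
let y : Bool
z : a
\z._ : a -> a
let x : forall. a -> a
  unify Int ~ Int
  unify Bool ~ Int
  FAIL: mismatch Bool ~ Int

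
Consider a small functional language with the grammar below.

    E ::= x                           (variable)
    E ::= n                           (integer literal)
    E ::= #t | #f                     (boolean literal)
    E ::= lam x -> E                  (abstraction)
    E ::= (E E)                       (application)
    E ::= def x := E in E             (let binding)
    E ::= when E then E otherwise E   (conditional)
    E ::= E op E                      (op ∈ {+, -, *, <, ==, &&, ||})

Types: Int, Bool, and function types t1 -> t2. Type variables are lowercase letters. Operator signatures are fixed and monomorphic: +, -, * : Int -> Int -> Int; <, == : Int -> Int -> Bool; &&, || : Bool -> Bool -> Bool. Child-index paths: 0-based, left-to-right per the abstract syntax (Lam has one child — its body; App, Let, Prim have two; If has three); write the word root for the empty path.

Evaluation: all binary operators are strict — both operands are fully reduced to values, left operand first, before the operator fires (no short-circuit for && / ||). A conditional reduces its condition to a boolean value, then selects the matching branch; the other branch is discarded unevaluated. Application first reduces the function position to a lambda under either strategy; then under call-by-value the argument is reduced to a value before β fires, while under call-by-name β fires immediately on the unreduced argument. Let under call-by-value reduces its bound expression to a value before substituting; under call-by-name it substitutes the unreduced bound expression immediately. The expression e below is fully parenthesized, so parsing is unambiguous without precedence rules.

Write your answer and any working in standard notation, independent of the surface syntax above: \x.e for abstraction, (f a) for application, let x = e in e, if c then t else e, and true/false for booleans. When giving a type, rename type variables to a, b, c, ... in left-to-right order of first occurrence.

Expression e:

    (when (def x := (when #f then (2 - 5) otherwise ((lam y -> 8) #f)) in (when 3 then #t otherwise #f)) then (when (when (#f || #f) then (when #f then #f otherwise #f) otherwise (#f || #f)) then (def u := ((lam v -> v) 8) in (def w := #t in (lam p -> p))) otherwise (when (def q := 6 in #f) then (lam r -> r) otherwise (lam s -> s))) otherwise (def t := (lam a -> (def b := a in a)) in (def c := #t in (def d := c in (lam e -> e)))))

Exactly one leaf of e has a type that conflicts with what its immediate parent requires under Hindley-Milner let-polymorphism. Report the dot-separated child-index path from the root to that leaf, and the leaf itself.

Working:
  unify Bool ~ Bool
  unify Int ~ Int
  unify Int ~ Int
\y._ : a -> Int
  unify a -> Int ~ Bool -> b
  unify a ~ Bool
  unify Int ~ b
_ _ : Int
  unify Int ~ Int
let x : Int
  unify Int ~ Bool
  FAIL: mismatch Int ~ Bool

Answer: 0.1.0 : 3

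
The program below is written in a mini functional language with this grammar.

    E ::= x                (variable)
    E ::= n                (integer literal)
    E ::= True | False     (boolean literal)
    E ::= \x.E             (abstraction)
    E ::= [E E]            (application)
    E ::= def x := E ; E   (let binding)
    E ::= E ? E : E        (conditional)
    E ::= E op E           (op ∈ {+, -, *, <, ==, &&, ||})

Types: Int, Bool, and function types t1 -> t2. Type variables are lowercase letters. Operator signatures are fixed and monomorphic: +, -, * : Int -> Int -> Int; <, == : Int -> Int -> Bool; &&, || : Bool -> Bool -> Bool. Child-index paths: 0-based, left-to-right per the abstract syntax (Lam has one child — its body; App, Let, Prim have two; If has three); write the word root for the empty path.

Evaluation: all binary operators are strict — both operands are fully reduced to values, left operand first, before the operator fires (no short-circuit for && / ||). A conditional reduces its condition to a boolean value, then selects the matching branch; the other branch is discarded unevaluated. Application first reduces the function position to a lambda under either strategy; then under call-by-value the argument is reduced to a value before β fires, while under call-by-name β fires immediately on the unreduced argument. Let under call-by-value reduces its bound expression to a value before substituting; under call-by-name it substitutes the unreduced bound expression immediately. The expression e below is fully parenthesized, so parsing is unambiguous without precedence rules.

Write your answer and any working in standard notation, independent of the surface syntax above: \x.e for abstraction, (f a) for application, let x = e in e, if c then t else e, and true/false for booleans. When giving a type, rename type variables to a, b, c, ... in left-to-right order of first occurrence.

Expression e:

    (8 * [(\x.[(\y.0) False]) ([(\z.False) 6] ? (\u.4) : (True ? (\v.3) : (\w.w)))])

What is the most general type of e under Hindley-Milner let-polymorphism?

Answer: Int

Working:
  unify Int ~ Int
\y._ : b -> Int
  unify b -> Int ~ Bool -> c
  unify b ~ Bool
  unify Int ~ c
_ _ : Int
\x._ : a -> Int
\z._ : d -> Bool
  unify d -> Bool ~ Int -> e
  unify d ~ Int
  unify Bool ~ e
_ _ : Bool
  unify Bool ~ Bool
\u._ : f -> Int
  unify Bool ~ Bool
\v._ : g -> Int
w : h
\w._ : h -> h
  unify g -> Int ~ h -> h
  unify g ~ h
  unify Int ~ h
  unify f -> Int ~ Int -> Int
  unify f ~ Int
  unify Int ~ Int
  unify a -> Int ~ (Int -> Int) -> i
  unify a ~ Int -> Int
  unify Int ~ i
_ _ : Int
  unify Int ~ Int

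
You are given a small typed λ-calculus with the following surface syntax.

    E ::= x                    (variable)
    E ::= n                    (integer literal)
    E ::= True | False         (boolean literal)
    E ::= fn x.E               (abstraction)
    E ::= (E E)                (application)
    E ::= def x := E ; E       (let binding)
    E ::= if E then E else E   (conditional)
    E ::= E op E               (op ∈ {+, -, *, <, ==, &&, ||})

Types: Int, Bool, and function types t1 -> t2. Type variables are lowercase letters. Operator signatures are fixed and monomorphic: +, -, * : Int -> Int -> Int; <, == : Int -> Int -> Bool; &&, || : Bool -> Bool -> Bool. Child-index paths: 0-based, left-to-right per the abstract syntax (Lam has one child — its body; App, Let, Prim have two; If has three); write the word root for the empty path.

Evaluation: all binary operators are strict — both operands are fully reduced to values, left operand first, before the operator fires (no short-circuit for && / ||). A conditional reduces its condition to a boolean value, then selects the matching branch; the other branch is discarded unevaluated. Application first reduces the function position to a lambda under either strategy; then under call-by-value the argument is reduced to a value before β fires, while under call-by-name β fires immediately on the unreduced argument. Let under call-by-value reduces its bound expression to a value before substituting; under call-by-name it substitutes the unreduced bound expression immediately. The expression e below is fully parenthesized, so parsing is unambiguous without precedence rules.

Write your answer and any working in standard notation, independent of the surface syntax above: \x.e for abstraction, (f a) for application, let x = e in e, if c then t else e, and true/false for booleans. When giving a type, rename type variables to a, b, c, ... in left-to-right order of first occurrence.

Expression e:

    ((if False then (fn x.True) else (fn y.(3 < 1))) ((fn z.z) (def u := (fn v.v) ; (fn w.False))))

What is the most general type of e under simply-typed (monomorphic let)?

Answer: Bool

Derivation:
  unify Bool ~ Bool
\x._ : a -> Bool
  unify Int ~ Int
  unify Int ~ Int
\y._ : b -> Bool
  unify a -> Bool ~ b -> Bool
  unify a ~ b
  unify Bool ~ Bool
z : c
\z._ : c -> c
v : d
\v._ : d -> d
let u : d -> d
\w._ : e -> Bool
  unify c -> c ~ (e -> Bool) -> f
  unify c ~ e -> Bool
  unify e -> Bool ~ f
_ _ : e -> Bool
  unify b -> Bool ~ (e -> Bool) -> g
  unify b ~ e -> Bool
  unify Bool ~ g
_ _ : Bool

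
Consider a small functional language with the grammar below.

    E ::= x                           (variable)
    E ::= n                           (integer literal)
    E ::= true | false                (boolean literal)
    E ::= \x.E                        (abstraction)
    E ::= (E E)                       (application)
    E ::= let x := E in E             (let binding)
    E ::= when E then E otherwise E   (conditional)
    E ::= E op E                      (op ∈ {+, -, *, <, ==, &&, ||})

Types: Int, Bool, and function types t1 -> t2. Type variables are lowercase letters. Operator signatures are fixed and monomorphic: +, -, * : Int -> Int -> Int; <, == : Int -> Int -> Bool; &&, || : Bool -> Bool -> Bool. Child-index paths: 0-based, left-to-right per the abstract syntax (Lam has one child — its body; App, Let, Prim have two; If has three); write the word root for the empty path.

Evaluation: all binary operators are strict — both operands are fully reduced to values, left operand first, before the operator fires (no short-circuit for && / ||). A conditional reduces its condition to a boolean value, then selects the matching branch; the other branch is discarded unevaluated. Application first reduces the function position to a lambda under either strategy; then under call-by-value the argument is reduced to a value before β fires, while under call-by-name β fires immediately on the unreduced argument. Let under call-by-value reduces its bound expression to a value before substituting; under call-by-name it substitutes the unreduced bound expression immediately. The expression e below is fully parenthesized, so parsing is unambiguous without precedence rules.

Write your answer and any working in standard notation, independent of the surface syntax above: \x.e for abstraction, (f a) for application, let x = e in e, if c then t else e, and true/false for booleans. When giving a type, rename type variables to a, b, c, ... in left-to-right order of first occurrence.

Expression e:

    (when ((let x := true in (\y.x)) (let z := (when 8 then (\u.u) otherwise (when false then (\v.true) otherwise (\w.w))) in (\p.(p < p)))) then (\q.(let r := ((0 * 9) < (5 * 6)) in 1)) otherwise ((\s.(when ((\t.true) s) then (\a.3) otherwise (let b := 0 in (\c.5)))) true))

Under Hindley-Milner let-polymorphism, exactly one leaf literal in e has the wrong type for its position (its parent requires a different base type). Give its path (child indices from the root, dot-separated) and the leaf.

Trace:
let x : Bool
x : Bool
\y._ : a -> Bool
  unify Int ~ Bool
  FAIL: mismatch Int ~ Bool

Answer: 0.1.0.0 : 8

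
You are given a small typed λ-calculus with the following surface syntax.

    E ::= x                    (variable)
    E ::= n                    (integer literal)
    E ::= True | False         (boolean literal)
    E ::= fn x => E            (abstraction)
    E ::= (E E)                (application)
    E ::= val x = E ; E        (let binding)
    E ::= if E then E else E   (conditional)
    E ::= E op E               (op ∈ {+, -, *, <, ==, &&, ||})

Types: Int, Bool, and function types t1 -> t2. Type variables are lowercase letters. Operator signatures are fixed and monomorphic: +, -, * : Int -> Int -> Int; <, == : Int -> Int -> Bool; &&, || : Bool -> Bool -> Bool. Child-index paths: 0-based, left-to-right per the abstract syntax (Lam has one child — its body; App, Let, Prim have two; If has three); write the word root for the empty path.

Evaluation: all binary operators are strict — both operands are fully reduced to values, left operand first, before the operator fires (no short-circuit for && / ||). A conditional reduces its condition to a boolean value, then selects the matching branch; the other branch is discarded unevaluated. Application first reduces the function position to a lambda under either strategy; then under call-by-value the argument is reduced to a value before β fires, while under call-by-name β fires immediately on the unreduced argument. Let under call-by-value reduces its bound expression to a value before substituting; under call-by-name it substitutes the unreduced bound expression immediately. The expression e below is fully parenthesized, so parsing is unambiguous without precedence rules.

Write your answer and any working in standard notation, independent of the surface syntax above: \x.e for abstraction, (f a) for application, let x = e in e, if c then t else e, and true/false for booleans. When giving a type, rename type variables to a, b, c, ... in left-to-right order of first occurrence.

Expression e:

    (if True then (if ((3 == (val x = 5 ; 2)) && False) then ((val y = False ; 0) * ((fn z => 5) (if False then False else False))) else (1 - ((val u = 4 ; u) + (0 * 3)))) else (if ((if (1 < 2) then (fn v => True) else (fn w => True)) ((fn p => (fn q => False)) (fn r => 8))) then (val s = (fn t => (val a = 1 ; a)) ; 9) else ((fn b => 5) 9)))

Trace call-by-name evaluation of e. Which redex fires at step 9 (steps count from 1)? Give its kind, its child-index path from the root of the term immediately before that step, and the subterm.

Trace:
step 0: (if true then (if ((3 == (let x = 5 in 2)) && false) then ((let y = false in 0) * ((\z.5) (if false then false else false))) else (1 - ((let u = 4 in u) + (0 * 3)))) else (if ((if (1 < 2) then (\v.true) else (\w.true)) ((\p.(\q.false)) (\r.8))) then (let s = (\t.(let a = 1 in a)) in 9) else ((\b.5) 9)))
step 1: [if@root] (if ((3 == (let x = 5 in 2)) && false) then ((let y = false in 0) * ((\z.5) (if false then false else false))) else (1 - ((let u = 4 in u) + (0 * 3))))
step 2: [let@0.0.1] (if ((3 == 2) && false) then ((let y = false in 0) * ((\z.5) (if false then false else false))) else (1 - ((let u = 4 in u) + (0 * 3))))
step 3: [delta@0.0] (if (false && false) then ((let y = false in 0) * ((\z.5) (if false then false else false))) else (1 - ((let u = 4 in u) + (0 * 3))))
step 4: [delta@0] (if false then ((let y = false in 0) * ((\z.5) (if false then false else false))) else (1 - ((let u = 4 in u) + (0 * 3))))
step 5: [if@root] (1 - ((let u = 4 in u) + (0 * 3)))
step 6: [let@1.0] (1 - (4 + (0 * 3)))
step 7: [delta@1.1] (1 - (4 + 0))
step 8: [delta@1] (1 - 4)
step 9: [delta@root] -3

Answer: delta at root : (1 - 4)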